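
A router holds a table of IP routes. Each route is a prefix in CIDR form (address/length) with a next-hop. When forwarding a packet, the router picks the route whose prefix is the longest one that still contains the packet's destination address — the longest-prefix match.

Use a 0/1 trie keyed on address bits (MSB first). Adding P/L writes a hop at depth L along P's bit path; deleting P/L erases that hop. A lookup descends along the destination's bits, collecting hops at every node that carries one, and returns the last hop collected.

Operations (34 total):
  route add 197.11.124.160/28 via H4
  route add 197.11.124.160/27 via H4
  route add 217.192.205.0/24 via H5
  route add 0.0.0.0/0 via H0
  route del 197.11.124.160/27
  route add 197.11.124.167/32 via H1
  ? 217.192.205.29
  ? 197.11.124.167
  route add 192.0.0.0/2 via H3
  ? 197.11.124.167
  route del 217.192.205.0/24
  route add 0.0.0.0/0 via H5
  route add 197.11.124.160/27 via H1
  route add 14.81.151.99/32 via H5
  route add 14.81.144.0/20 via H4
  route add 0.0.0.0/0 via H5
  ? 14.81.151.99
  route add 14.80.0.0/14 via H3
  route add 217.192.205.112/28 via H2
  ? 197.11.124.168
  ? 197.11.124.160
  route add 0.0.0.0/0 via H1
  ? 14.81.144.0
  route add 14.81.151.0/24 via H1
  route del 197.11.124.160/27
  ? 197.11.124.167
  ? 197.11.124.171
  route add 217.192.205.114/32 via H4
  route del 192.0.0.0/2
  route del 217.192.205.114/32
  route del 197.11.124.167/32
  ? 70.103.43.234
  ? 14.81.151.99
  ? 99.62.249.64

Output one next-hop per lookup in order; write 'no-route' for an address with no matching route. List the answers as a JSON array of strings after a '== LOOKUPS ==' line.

Trace:
  add 197.11.124.160/28 -> H4 at depth 28
  add 197.11.124.160/27 -> H4 at depth 27
  add 217.192.205.0/24 -> H5 at depth 24
  add 0.0.0.0/0 -> H0 at depth 0
  del 197.11.124.160/27 (clear depth 27)
  add 197.11.124.167/32 -> H1 at depth 32
  Q 217.192.205.29: descend 110110011100000011001101 ; hops seen [H0,H5] ; pick H5
  Q 197.11.124.167: descend 11000101000010110111110010100111 ; hops seen [H0,H4,H1] ; pick H1
  add 192.0.0.0/2 -> H3 at depth 2
  Q 197.11.124.167: descend 11000101000010110111110010100111 ; hops seen [H0,H3,H4,H1] ; pick H1
  del 217.192.205.0/24 (clear depth 24)
  add 0.0.0.0/0 -> H5 at depth 0
  add 197.11.124.160/27 -> H1 at depth 27
  add 14.81.151.99/32 -> H5 at depth 32
  add 14.81.144.0/20 -> H4 at depth 20
  add 0.0.0.0/0 -> H5 at depth 0
  Q 14.81.151.99: descend 00001110010100011001011101100011 ; hops seen [H5,H4,H5] ; pick H5
  add 14.80.0.0/14 -> H3 at depth 14
  add 217.192.205.112/28 -> H2 at depth 28
  Q 197.11.124.168: descend 1100010100001011011111001010 ; hops seen [H5,H3,H1,H4] ; pick H4
  Q 197.11.124.160: descend 11000101000010110111110010100 ; hops seen [H5,H3,H1,H4] ; pick H4
  add 0.0.0.0/0 -> H1 at depth 0
  Q 14.81.144.0: descend 000011100101000110010 ; hops seen [H1,H3,H4] ; pick H4
  add 14.81.151.0/24 -> H1 at depth 24
  del 197.11.124.160/27 (clear depth 27)
  Q 197.11.124.167: descend 11000101000010110111110010100111 ; hops seen [H1,H3,H4,H1] ; pick H1
  Q 197.11.124.171: descend 1100010100001011011111001010 ; hops seen [H1,H3,H4] ; pick H4
  add 217.192.205.114/32 -> H4 at depth 32
  del 192.0.0.0/2 (clear depth 2)
  del 217.192.205.114/32 (clear depth 32)
  del 197.11.124.167/32 (clear depth 32)
  Q 70.103.43.234: descend 0 ; hops seen [H1] ; pick H1
  Q 14.81.151.99: descend 00001110010100011001011101100011 ; hops seen [H1,H3,H4,H1,H5] ; pick H5
  Q 99.62.249.64: descend 0 ; hops seen [H1] ; pick H1

== LOOKUPS ==
["H5","H1","H1","H5","H4","H4","H4","H1","H4","H1","H5","H1"]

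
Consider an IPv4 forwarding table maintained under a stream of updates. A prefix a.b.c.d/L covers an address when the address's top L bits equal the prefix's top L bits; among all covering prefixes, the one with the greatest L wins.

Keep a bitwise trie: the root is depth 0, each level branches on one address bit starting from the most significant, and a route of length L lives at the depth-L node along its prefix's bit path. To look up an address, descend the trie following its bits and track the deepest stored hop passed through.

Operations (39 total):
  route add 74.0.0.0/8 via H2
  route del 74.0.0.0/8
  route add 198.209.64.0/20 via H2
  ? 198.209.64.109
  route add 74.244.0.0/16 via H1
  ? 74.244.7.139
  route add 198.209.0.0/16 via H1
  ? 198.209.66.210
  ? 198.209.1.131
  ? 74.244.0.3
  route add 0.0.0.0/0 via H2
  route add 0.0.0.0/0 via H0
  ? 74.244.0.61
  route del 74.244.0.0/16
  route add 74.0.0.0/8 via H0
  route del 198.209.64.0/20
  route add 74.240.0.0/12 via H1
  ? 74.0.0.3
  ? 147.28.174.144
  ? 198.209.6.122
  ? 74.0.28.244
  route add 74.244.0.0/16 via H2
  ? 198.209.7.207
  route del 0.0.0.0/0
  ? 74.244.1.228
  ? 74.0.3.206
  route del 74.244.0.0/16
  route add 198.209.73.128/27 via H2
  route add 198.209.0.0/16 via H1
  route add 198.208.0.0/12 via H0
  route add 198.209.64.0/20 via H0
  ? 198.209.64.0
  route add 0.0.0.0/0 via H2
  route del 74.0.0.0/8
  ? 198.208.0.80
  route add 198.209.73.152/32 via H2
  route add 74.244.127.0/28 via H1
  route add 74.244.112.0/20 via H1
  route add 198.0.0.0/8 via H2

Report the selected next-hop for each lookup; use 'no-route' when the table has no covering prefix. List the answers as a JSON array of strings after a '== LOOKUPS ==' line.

Trace:
  add 74.0.0.0/8 -> H2 at depth 8
  - 74.0.0.0/8 clear@8
  add 198.209.64.0/20 -> H2 at depth 20
  ? 198.209.64.109  path d0:-→d1:-→d2:-→d3:-→d4:-→d5:-→d6:-→d7:-→d8:-→d9:-→d10:-→d11:-→d12:-→d13:-→d14:-→d15:-→d16:-→d17:-→d18:-→d19:-→d20:H2  best=H2
  add 74.244.0.0/16 -> H1 at depth 16
  ? 74.244.7.139  path d0:-→d1:-→d2:-→d3:-→d4:-→d5:-→d6:-→d7:-→d8:-→d9:-→d10:-→d11:-→d12:-→d13:-→d14:-→d15:-→d16:H1  best=H1
  add 198.209.0.0/16 -> H1 at depth 16
  ? 198.209.66.210  path d0:-→d1:-→d2:-→d3:-→d4:-→d5:-→d6:-→d7:-→d8:-→d9:-→d10:-→d11:-→d12:-→d13:-→d14:-→d15:-→d16:H1→d17:-→d18:-→d19:-→d20:H2  best=H2
  ? 198.209.1.131  path d0:-→d1:-→d2:-→d3:-→d4:-→d5:-→d6:-→d7:-→d8:-→d9:-→d10:-→d11:-→d12:-→d13:-→d14:-→d15:-→d16:H1→d17:-  best=H1
  ? 74.244.0.3  path d0:-→d1:-→d2:-→d3:-→d4:-→d5:-→d6:-→d7:-→d8:-→d9:-→d10:-→d11:-→d12:-→d13:-→d14:-→d15:-→d16:H1  best=H1
  add 0.0.0.0/0 -> H2 at depth 0
  add 0.0.0.0/0 -> H0 at depth 0
  ? 74.244.0.61  path d0:H0→d1:-→d2:-→d3:-→d4:-→d5:-→d6:-→d7:-→d8:-→d9:-→d10:-→d11:-→d12:-→d13:-→d14:-→d15:-→d16:H1  best=H1
  - 74.244.0.0/16 clear@16
  add 74.0.0.0/8 -> H0 at depth 8
  - 198.209.64.0/20 clear@20
  add 74.240.0.0/12 -> H1 at depth 12
  ? 74.0.0.3  path d0:H0→d1:-→d2:-→d3:-→d4:-→d5:-→d6:-→d7:-→d8:H0  best=H0
  ? 147.28.174.144  path d0:H0→d1:-  best=H0
  ? 198.209.6.122  path d0:H0→d1:-→d2:-→d3:-→d4:-→d5:-→d6:-→d7:-→d8:-→d9:-→d10:-→d11:-→d12:-→d13:-→d14:-→d15:-→d16:H1→d17:-  best=H1
  ? 74.0.28.244  path d0:H0→d1:-→d2:-→d3:-→d4:-→d5:-→d6:-→d7:-→d8:H0  best=H0
  add 74.244.0.0/16 -> H2 at depth 16
  ? 198.209.7.207  path d0:H0→d1:-→d2:-→d3:-→d4:-→d5:-→d6:-→d7:-→d8:-→d9:-→d10:-→d11:-→d12:-→d13:-→d14:-→d15:-→d16:H1→d17:-  best=H1
  - 0.0.0.0/0 clear@0
  ? 74.244.1.228  path d0:-→d1:-→d2:-→d3:-→d4:-→d5:-→d6:-→d7:-→d8:H0→d9:-→d10:-→d11:-→d12:H1→d13:-→d14:-→d15:-→d16:H2  best=H2
  ? 74.0.3.206  path d0:-→d1:-→d2:-→d3:-→d4:-→d5:-→d6:-→d7:-→d8:H0  best=H0
  - 74.244.0.0/16 clear@16
  add 198.209.73.128/27 -> H2 at depth 27
  add 198.209.0.0/16 -> H1 at depth 16
  add 198.208.0.0/12 -> H0 at depth 12
  add 198.209.64.0/20 -> H0 at depth 20
  ? 198.209.64.0  path d0:-→d1:-→d2:-→d3:-→d4:-→d5:-→d6:-→d7:-→d8:-→d9:-→d10:-→d11:-→d12:H0→d13:-→d14:-→d15:-→d16:H1→d17:-→d18:-→d19:-→d20:H0  best=H0
  add 0.0.0.0/0 -> H2 at depth 0
  - 74.0.0.0/8 clear@8
  ? 198.208.0.80  path d0:H2→d1:-→d2:-→d3:-→d4:-→d5:-→d6:-→d7:-→d8:-→d9:-→d10:-→d11:-→d12:H0→d13:-→d14:-→d15:-  best=H0
  add 198.209.73.152/32 -> H2 at depth 32
  add 74.244.127.0/28 -> H1 at depth 28
  add 74.244.112.0/20 -> H1 at depth 20
  add 198.0.0.0/8 -> H2 at depth 8

== LOOKUPS ==
["H2","H1","H2","H1","H1","H1","H0","H0","H1","H0","H1","H2","H0","H0","H0"]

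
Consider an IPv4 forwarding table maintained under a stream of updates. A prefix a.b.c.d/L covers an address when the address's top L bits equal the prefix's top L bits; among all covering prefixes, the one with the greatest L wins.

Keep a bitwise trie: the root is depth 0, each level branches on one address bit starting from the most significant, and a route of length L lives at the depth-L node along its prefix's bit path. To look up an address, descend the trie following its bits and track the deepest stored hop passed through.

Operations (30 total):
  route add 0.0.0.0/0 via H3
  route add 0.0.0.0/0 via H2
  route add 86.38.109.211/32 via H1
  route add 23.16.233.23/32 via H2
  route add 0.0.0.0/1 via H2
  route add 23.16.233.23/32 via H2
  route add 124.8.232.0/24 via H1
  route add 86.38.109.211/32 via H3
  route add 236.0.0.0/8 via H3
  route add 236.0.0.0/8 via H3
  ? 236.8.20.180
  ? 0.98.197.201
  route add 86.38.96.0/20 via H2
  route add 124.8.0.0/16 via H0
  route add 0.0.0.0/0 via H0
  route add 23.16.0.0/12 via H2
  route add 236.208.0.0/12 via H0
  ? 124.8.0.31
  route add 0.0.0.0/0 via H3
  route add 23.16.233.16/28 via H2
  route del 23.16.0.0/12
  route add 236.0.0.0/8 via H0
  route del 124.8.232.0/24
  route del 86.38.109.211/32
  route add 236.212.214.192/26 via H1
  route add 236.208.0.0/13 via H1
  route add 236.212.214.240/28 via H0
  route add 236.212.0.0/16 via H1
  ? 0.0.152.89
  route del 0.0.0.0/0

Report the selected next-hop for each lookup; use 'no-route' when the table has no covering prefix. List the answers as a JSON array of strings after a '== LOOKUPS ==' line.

Trace:
  add 0.0.0.0/0 -> H3 at depth 0
  add 0.0.0.0/0 -> H2 at depth 0
  add 86.38.109.211/32 -> H1 at depth 32
  add 23.16.233.23/32 -> H2 at depth 32
  add 0.0.0.0/1 -> H2 at depth 1
  add 23.16.233.23/32 -> H2 at depth 32
  add 124.8.232.0/24 -> H1 at depth 24
  add 86.38.109.211/32 -> H3 at depth 32
  add 236.0.0.0/8 -> H3 at depth 8
  add 236.0.0.0/8 -> H3 at depth 8
  lookup 236.8.20.180: bits 11101100 walk d0:H2→d1:-→d2:-→d3:-→d4:-→d5:-→d6:-→d7:-→d8:H3 -> H3
  lookup 0.98.197.201: bits 000 walk d0:H2→d1:H2→d2:-→d3:- -> H2
  add 86.38.96.0/20 -> H2 at depth 20
  add 124.8.0.0/16 -> H0 at depth 16
  add 0.0.0.0/0 -> H0 at depth 0
  add 23.16.0.0/12 -> H2 at depth 12
  add 236.208.0.0/12 -> H0 at depth 12
  lookup 124.8.0.31: bits 0111110000001000 walk d0:H0→d1:H2→d2:-→d3:-→d4:-→d5:-→d6:-→d7:-→d8:-→d9:-→d10:-→d11:-→d12:-→d13:-→d14:-→d15:-→d16:H0 -> H0
  add 0.0.0.0/0 -> H3 at depth 0
  add 23.16.233.16/28 -> H2 at depth 28
  del 23.16.0.0/12 (clear depth 12)
  add 236.0.0.0/8 -> H0 at depth 8
  del 124.8.232.0/24 (clear depth 24)
  del 86.38.109.211/32 (clear depth 32)
  add 236.212.214.192/26 -> H1 at depth 26
  add 236.208.0.0/13 -> H1 at depth 13
  add 236.212.214.240/28 -> H0 at depth 28
  add 236.212.0.0/16 -> H1 at depth 16
  lookup 0.0.152.89: bits 000 walk d0:H3→d1:H2→d2:-→d3:- -> H2
  del 0.0.0.0/0 (clear depth 0)

== LOOKUPS ==
["H3","H2","H0","H2"]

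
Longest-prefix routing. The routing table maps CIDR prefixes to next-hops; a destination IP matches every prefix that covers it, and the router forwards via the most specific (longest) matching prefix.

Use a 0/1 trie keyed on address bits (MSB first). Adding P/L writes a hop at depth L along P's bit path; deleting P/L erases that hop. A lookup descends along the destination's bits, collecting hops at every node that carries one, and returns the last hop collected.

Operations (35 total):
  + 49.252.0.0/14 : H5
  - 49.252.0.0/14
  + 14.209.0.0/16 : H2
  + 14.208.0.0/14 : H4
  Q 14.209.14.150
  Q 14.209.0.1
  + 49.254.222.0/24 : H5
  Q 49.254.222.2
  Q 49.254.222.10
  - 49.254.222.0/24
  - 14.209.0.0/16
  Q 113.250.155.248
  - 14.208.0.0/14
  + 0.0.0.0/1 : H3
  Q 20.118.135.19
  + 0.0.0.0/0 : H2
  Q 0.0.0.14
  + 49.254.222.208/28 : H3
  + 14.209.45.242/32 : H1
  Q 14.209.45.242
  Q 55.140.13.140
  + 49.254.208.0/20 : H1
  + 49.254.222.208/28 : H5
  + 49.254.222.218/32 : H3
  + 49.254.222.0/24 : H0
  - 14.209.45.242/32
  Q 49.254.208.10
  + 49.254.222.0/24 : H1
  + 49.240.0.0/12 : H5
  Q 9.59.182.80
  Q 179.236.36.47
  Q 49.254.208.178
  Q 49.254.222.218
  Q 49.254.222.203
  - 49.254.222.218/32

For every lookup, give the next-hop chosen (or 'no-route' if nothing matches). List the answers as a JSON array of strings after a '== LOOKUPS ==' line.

Process each operation:
  add 49.252.0.0/14 -> H5 at depth 14
  - 49.252.0.0/14 clear@14
  add 14.209.0.0/16 -> H2 at depth 16
  add 14.208.0.0/14 -> H4 at depth 14
  ? 14.209.14.150  path d0:-→d1:-→d2:-→d3:-→d4:-→d5:-→d6:-→d7:-→d8:-→d9:-→d10:-→d11:-→d12:-→d13:-→d14:H4→d15:-→d16:H2  best=H2
  ? 14.209.0.1  path d0:-→d1:-→d2:-→d3:-→d4:-→d5:-→d6:-→d7:-→d8:-→d9:-→d10:-→d11:-→d12:-→d13:-→d14:H4→d15:-→d16:H2  best=H2
  add 49.254.222.0/24 -> H5 at depth 24
  ? 49.254.222.2  path d0:-→d1:-→d2:-→d3:-→d4:-→d5:-→d6:-→d7:-→d8:-→d9:-→d10:-→d11:-→d12:-→d13:-→d14:-→d15:-→d16:-→d17:-→d18:-→d19:-→d20:-→d21:-→d22:-→d23:-→d24:H5  best=H5
  ? 49.254.222.10  path d0:-→d1:-→d2:-→d3:-→d4:-→d5:-→d6:-→d7:-→d8:-→d9:-→d10:-→d11:-→d12:-→d13:-→d14:-→d15:-→d16:-→d17:-→d18:-→d19:-→d20:-→d21:-→d22:-→d23:-→d24:H5  best=H5
  - 49.254.222.0/24 clear@24
  - 14.209.0.0/16 clear@16
  ? 113.250.155.248  path d0:-→d1:-  best=no-route
  - 14.208.0.0/14 clear@14
  add 0.0.0.0/1 -> H3 at depth 1
  ? 20.118.135.19  path d0:-→d1:H3→d2:-→d3:-  best=H3
  add 0.0.0.0/0 -> H2 at depth 0
  ? 0.0.0.14  path d0:H2→d1:H3→d2:-→d3:-→d4:-  best=H3
  add 49.254.222.208/28 -> H3 at depth 28
  add 14.209.45.242/32 -> H1 at depth 32
  ? 14.209.45.242  path d0:H2→d1:H3→d2:-→d3:-→d4:-→d5:-→d6:-→d7:-→d8:-→d9:-→d10:-→d11:-→d12:-→d13:-→d14:-→d15:-→d16:-→d17:-→d18:-→d19:-→d20:-→d21:-→d22:-→d23:-→d24:-→d25:-→d26:-→d27:-→d28:-→d29:-→d30:-→d31:-→d32:H1  best=H1
  ? 55.140.13.140  path d0:H2→d1:H3→d2:-→d3:-→d4:-→d5:-  best=H3
  add 49.254.208.0/20 -> H1 at depth 20
  add 49.254.222.208/28 -> H5 at depth 28
  add 49.254.222.218/32 -> H3 at depth 32
  add 49.254.222.0/24 -> H0 at depth 24
  - 14.209.45.242/32 clear@32
  ? 49.254.208.10  path d0:H2→d1:H3→d2:-→d3:-→d4:-→d5:-→d6:-→d7:-→d8:-→d9:-→d10:-→d11:-→d12:-→d13:-→d14:-→d15:-→d16:-→d17:-→d18:-→d19:-→d20:H1  best=H1
  add 49.254.222.0/24 -> H1 at depth 24
  add 49.240.0.0/12 -> H5 at depth 12
  ? 9.59.182.80  path d0:H2→d1:H3→d2:-→d3:-→d4:-→d5:-  best=H3
  ? 179.236.36.47  path d0:H2  best=H2
  ? 49.254.208.178  path d0:H2→d1:H3→d2:-→d3:-→d4:-→d5:-→d6:-→d7:-→d8:-→d9:-→d10:-→d11:-→d12:H5→d13:-→d14:-→d15:-→d16:-→d17:-→d18:-→d19:-→d20:H1  best=H1
  ? 49.254.222.218  path d0:H2→d1:H3→d2:-→d3:-→d4:-→d5:-→d6:-→d7:-→d8:-→d9:-→d10:-→d11:-→d12:H5→d13:-→d14:-→d15:-→d16:-→d17:-→d18:-→d19:-→d20:H1→d21:-→d22:-→d23:-→d24:H1→d25:-→d26:-→d27:-→d28:H5→d29:-→d30:-→d31:-→d32:H3  best=H3
  ? 49.254.222.203  path d0:H2→d1:H3→d2:-→d3:-→d4:-→d5:-→d6:-→d7:-→d8:-→d9:-→d10:-→d11:-→d12:H5→d13:-→d14:-→d15:-→d16:-→d17:-→d18:-→d19:-→d20:H1→d21:-→d22:-→d23:-→d24:H1→d25:-→d26:-→d27:-  best=H1
  - 49.254.222.218/32 clear@32

== LOOKUPS ==
["H2","H2","H5","H5","no-route","H3","H3","H1","H3","H1","H3","H2","H1","H3","H1"]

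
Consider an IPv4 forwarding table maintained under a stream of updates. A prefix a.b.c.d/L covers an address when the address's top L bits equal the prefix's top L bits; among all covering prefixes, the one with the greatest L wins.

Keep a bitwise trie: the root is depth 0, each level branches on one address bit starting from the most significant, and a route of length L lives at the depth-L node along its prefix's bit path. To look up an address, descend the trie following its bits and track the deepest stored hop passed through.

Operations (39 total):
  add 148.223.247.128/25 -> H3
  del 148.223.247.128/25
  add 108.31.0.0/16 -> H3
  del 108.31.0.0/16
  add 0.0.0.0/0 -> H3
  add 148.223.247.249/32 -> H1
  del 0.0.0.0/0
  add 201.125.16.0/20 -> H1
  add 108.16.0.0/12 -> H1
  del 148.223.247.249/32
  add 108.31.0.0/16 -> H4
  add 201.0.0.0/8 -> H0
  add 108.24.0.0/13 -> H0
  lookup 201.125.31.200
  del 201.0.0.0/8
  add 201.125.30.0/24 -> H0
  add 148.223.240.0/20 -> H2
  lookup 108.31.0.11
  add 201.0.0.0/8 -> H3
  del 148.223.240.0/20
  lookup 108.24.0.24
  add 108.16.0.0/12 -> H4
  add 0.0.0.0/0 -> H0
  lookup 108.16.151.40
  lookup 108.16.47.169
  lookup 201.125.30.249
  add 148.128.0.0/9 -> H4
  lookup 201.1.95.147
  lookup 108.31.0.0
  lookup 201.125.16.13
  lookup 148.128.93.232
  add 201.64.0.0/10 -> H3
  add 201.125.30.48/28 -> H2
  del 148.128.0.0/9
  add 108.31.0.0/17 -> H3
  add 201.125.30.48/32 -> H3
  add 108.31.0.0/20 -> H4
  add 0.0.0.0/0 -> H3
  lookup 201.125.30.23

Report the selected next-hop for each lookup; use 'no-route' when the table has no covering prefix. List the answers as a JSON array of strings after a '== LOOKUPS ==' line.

Process each operation:
  add 148.223.247.128/25 -> H3 at depth 25
  del 148.223.247.128/25 (clear depth 25)
  add 108.31.0.0/16 -> H3 at depth 16
  del 108.31.0.0/16 (clear depth 16)
  add 0.0.0.0/0 -> H3 at depth 0
  add 148.223.247.249/32 -> H1 at depth 32
  del 0.0.0.0/0 (clear depth 0)
  add 201.125.16.0/20 -> H1 at depth 20
  add 108.16.0.0/12 -> H1 at depth 12
  del 148.223.247.249/32 (clear depth 32)
  add 108.31.0.0/16 -> H4 at depth 16
  add 201.0.0.0/8 -> H0 at depth 8
  add 108.24.0.0/13 -> H0 at depth 13
  Q 201.125.31.200: descend 11001001011111010001 ; hops seen [H0,H1] ; pick H1
  del 201.0.0.0/8 (clear depth 8)
  add 201.125.30.0/24 -> H0 at depth 24
  add 148.223.240.0/20 -> H2 at depth 20
  Q 108.31.0.11: descend 0110110000011111 ; hops seen [H1,H0,H4] ; pick H4
  add 201.0.0.0/8 -> H3 at depth 8
  del 148.223.240.0/20 (clear depth 20)
  Q 108.24.0.24: descend 0110110000011 ; hops seen [H1,H0] ; pick H0
  add 108.16.0.0/12 -> H4 at depth 12
  add 0.0.0.0/0 -> H0 at depth 0
  Q 108.16.151.40: descend 011011000001 ; hops seen [H0,H4] ; pick H4
  Q 108.16.47.169: descend 011011000001 ; hops seen [H0,H4] ; pick H4
  Q 201.125.30.249: descend 110010010111110100011110 ; hops seen [H0,H3,H1,H0] ; pick H0
  add 148.128.0.0/9 -> H4 at depth 9
  Q 201.1.95.147: descend 110010010 ; hops seen [H0,H3] ; pick H3
  Q 108.31.0.0: descend 0110110000011111 ; hops seen [H0,H4,H0,H4] ; pick H4
  Q 201.125.16.13: descend 11001001011111010001 ; hops seen [H0,H3,H1] ; pick H1
  Q 148.128.93.232: descend 100101001 ; hops seen [H0,H4] ; pick H4
  add 201.64.0.0/10 -> H3 at depth 10
  add 201.125.30.48/28 -> H2 at depth 28
  del 148.128.0.0/9 (clear depth 9)
  add 108.31.0.0/17 -> H3 at depth 17
  add 201.125.30.48/32 -> H3 at depth 32
  add 108.31.0.0/20 -> H4 at depth 20
  add 0.0.0.0/0 -> H3 at depth 0
  Q 201.125.30.23: descend 11001001011111010001111000 ; hops seen [H3,H3,H3,H1,H0] ; pick H0

== LOOKUPS ==
["H1","H4","H0","H4","H4","H0","H3","H4","H1","H4","H0"]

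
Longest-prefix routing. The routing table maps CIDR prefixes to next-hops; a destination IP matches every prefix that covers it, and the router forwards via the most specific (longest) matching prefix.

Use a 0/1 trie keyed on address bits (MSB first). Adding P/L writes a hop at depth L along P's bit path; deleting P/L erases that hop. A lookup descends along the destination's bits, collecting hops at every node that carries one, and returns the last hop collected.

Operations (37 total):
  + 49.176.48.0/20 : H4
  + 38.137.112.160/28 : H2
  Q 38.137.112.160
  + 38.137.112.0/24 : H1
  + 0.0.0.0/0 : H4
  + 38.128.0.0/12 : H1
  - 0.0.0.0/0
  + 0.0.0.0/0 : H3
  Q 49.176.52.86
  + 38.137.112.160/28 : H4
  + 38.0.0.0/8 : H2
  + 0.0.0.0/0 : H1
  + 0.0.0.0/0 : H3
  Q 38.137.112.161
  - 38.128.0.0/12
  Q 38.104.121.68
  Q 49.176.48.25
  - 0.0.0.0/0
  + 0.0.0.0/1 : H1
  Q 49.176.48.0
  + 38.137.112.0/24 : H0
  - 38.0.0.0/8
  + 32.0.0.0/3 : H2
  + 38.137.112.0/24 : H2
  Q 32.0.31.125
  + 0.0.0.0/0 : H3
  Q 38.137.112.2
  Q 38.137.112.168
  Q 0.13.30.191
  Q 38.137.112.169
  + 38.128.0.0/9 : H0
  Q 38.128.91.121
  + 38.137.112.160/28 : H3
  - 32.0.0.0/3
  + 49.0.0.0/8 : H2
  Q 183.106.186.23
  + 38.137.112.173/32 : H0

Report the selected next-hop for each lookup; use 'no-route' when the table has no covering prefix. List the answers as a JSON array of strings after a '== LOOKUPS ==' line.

Process each operation:
  + 49.176.48.0/20 (H4) depth=20
  + 38.137.112.160/28 (H2) depth=28
  Q 38.137.112.160: descend 0010011010001001011100001010 ; hops seen [H2] ; pick H2
  + 38.137.112.0/24 (H1) depth=24
  + 0.0.0.0/0 (H4) depth=0
  + 38.128.0.0/12 (H1) depth=12
  del 0.0.0.0/0 (clear depth 0)
  + 0.0.0.0/0 (H3) depth=0
  Q 49.176.52.86: descend 00110001101100000011 ; hops seen [H3,H4] ; pick H4
  + 38.137.112.160/28 (H4) depth=28
  + 38.0.0.0/8 (H2) depth=8
  + 0.0.0.0/0 (H1) depth=0
  + 0.0.0.0/0 (H3) depth=0
  Q 38.137.112.161: descend 0010011010001001011100001010 ; hops seen [H3,H2,H1,H1,H4] ; pick H4
  del 38.128.0.0/12 (clear depth 12)
  Q 38.104.121.68: descend 00100110 ; hops seen [H3,H2] ; pick H2
  Q 49.176.48.25: descend 00110001101100000011 ; hops seen [H3,H4] ; pick H4
  del 0.0.0.0/0 (clear depth 0)
  + 0.0.0.0/1 (H1) depth=1
  Q 49.176.48.0: descend 00110001101100000011 ; hops seen [H1,H4] ; pick H4
  + 38.137.112.0/24 (H0) depth=24
  del 38.0.0.0/8 (clear depth 8)
  + 32.0.0.0/3 (H2) depth=3
  + 38.137.112.0/24 (H2) depth=24
  Q 32.0.31.125: descend 00100 ; hops seen [H1,H2] ; pick H2
  + 0.0.0.0/0 (H3) depth=0
  Q 38.137.112.2: descend 001001101000100101110000 ; hops seen [H3,H1,H2,H2] ; pick H2
  Q 38.137.112.168: descend 0010011010001001011100001010 ; hops seen [H3,H1,H2,H2,H4] ; pick H4
  Q 0.13.30.191: descend 00 ; hops seen [H3,H1] ; pick H1
  Q 38.137.112.169: descend 0010011010001001011100001010 ; hops seen [H3,H1,H2,H2,H4] ; pick H4
  + 38.128.0.0/9 (H0) depth=9
  Q 38.128.91.121: descend 001001101000 ; hops seen [H3,H1,H2,H0] ; pick H0
  + 38.137.112.160/28 (H3) depth=28
  del 32.0.0.0/3 (clear depth 3)
  + 49.0.0.0/8 (H2) depth=8
  Q 183.106.186.23: descend ε ; hops seen [H3] ; pick H3
  + 38.137.112.173/32 (H0) depth=32

== LOOKUPS ==
["H2","H4","H4","H2","H4","H4","H2","H2","H4","H1","H4","H0","H3"]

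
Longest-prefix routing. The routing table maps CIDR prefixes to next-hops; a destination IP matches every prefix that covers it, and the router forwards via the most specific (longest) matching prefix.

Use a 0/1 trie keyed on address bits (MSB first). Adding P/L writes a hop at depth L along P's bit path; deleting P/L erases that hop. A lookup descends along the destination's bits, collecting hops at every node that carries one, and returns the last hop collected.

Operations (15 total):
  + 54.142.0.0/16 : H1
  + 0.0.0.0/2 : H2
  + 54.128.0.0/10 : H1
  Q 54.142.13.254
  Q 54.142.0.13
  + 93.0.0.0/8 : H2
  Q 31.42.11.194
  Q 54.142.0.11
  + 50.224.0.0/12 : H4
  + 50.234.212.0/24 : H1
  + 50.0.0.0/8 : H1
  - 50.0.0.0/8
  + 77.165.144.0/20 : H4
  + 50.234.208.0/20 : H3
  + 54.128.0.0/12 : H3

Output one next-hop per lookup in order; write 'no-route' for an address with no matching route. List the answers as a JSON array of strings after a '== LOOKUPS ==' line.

Trace:
  add 54.142.0.0/16 -> H1 at depth 16
  add 0.0.0.0/2 -> H2 at depth 2
  add 54.128.0.0/10 -> H1 at depth 10
  ? 54.142.13.254  path d0:-→d1:-→d2:H2→d3:-→d4:-→d5:-→d6:-→d7:-→d8:-→d9:-→d10:H1→d11:-→d12:-→d13:-→d14:-→d15:-→d16:H1  best=H1
  ? 54.142.0.13  path d0:-→d1:-→d2:H2→d3:-→d4:-→d5:-→d6:-→d7:-→d8:-→d9:-→d10:H1→d11:-→d12:-→d13:-→d14:-→d15:-→d16:H1  best=H1
  add 93.0.0.0/8 -> H2 at depth 8
  ? 31.42.11.194  path d0:-→d1:-→d2:H2  best=H2
  ? 54.142.0.11  path d0:-→d1:-→d2:H2→d3:-→d4:-→d5:-→d6:-→d7:-→d8:-→d9:-→d10:H1→d11:-→d12:-→d13:-→d14:-→d15:-→d16:H1  best=H1
  add 50.224.0.0/12 -> H4 at depth 12
  add 50.234.212.0/24 -> H1 at depth 24
  add 50.0.0.0/8 -> H1 at depth 8
  - 50.0.0.0/8 clear@8
  add 77.165.144.0/20 -> H4 at depth 20
  add 50.234.208.0/20 -> H3 at depth 20
  add 54.128.0.0/12 -> H3 at depth 12

== LOOKUPS ==
["H1","H1","H2","H1"]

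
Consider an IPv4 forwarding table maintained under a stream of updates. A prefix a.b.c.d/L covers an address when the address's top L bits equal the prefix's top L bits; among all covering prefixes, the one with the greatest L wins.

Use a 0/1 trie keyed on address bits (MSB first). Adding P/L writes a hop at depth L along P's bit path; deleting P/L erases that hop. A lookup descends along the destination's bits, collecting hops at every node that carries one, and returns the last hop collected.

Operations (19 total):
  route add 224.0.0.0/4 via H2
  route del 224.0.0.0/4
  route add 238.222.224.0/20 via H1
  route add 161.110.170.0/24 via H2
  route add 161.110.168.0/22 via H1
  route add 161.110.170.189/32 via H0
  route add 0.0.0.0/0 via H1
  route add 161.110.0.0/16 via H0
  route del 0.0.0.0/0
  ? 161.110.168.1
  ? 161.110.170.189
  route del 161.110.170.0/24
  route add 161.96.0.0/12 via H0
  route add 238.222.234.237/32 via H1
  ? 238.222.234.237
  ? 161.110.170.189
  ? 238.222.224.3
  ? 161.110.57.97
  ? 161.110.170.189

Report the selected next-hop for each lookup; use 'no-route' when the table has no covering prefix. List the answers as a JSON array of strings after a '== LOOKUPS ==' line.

Process each operation:
  + 224.0.0.0/4 (H2) depth=4
  del 224.0.0.0/4 (clear depth 4)
  + 238.222.224.0/20 (H1) depth=20
  + 161.110.170.0/24 (H2) depth=24
  + 161.110.168.0/22 (H1) depth=22
  + 161.110.170.189/32 (H0) depth=32
  + 0.0.0.0/0 (H1) depth=0
  + 161.110.0.0/16 (H0) depth=16
  del 0.0.0.0/0 (clear depth 0)
  Q 161.110.168.1: descend 1010000101101110101010 ; hops seen [H0,H1] ; pick H1
  Q 161.110.170.189: descend 10100001011011101010101010111101 ; hops seen [H0,H1,H2,H0] ; pick H0
  del 161.110.170.0/24 (clear depth 24)
  + 161.96.0.0/12 (H0) depth=12
  + 238.222.234.237/32 (H1) depth=32
  Q 238.222.234.237: descend 11101110110111101110101011101101 ; hops seen [H1,H1] ; pick H1
  Q 161.110.170.189: descend 10100001011011101010101010111101 ; hops seen [H0,H0,H1,H0] ; pick H0
  Q 238.222.224.3: descend 11101110110111101110 ; hops seen [H1] ; pick H1
  Q 161.110.57.97: descend 1010000101101110 ; hops seen [H0,H0] ; pick H0
  Q 161.110.170.189: descend 10100001011011101010101010111101 ; hops seen [H0,H0,H1,H0] ; pick H0

== LOOKUPS ==
["H1","H0","H1","H0","H1","H0","H0"]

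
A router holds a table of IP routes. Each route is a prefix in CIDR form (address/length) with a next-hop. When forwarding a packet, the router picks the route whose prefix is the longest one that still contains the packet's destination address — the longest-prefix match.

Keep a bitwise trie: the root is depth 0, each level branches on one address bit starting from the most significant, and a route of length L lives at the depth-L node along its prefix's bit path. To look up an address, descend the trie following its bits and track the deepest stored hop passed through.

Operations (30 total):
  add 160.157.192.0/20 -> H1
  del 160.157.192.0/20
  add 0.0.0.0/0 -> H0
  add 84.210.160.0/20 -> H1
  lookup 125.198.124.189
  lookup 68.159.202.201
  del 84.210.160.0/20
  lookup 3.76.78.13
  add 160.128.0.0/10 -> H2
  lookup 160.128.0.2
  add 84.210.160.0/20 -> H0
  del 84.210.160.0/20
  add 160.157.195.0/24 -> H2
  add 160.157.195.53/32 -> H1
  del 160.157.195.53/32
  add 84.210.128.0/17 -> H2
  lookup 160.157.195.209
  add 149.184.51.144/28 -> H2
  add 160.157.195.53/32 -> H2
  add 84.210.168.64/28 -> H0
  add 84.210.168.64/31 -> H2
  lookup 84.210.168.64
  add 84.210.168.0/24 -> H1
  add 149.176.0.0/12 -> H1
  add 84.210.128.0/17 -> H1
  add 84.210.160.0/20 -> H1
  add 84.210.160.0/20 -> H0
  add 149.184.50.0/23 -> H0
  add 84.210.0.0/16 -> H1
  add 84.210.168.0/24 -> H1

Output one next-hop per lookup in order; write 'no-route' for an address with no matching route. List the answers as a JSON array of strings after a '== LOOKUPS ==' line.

Trace:
  + 160.157.192.0/20 (H1) depth=20
  del 160.157.192.0/20 (clear depth 20)
  + 0.0.0.0/0 (H0) depth=0
  + 84.210.160.0/20 (H1) depth=20
  Q 125.198.124.189: descend 01 ; hops seen [H0] ; pick H0
  Q 68.159.202.201: descend 010 ; hops seen [H0] ; pick H0
  del 84.210.160.0/20 (clear depth 20)
  Q 3.76.78.13: descend 0 ; hops seen [H0] ; pick H0
  + 160.128.0.0/10 (H2) depth=10
  Q 160.128.0.2: descend 10100000100 ; hops seen [H0,H2] ; pick H2
  + 84.210.160.0/20 (H0) depth=20
  del 84.210.160.0/20 (clear depth 20)
  + 160.157.195.0/24 (H2) depth=24
  + 160.157.195.53/32 (H1) depth=32
  del 160.157.195.53/32 (clear depth 32)
  + 84.210.128.0/17 (H2) depth=17
  Q 160.157.195.209: descend 101000001001110111000011 ; hops seen [H0,H2,H2] ; pick H2
  + 149.184.51.144/28 (H2) depth=28
  + 160.157.195.53/32 (H2) depth=32
  + 84.210.168.64/28 (H0) depth=28
  + 84.210.168.64/31 (H2) depth=31
  Q 84.210.168.64: descend 0101010011010010101010000100000 ; hops seen [H0,H2,H0,H2] ; pick H2
  + 84.210.168.0/24 (H1) depth=24
  + 149.176.0.0/12 (H1) depth=12
  + 84.210.128.0/17 (H1) depth=17
  + 84.210.160.0/20 (H1) depth=20
  + 84.210.160.0/20 (H0) depth=20
  + 149.184.50.0/23 (H0) depth=23
  + 84.210.0.0/16 (H1) depth=16
  + 84.210.168.0/24 (H1) depth=24

== LOOKUPS ==
["H0","H0","H0","H2","H2","H2"]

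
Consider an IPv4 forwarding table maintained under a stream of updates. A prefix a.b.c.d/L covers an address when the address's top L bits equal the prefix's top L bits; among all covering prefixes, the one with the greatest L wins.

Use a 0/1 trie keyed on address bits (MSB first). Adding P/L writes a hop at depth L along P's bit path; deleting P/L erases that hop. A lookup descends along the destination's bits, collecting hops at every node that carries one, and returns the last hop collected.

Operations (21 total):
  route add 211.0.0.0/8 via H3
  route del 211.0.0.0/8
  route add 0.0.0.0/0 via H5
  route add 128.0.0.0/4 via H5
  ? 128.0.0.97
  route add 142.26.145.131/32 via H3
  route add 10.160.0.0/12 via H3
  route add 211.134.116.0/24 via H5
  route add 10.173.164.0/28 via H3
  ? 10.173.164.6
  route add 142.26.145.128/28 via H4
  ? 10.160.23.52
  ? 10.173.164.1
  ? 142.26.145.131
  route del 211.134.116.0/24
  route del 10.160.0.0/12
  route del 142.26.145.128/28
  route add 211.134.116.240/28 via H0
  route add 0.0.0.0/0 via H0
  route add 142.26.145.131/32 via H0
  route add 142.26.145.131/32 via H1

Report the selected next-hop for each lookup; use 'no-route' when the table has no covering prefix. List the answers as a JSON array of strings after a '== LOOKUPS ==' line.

Apply in order:
  add 211.0.0.0/8 -> H3 at depth 8
  del 211.0.0.0/8 (clear depth 8)
  add 0.0.0.0/0 -> H5 at depth 0
  add 128.0.0.0/4 -> H5 at depth 4
  lookup 128.0.0.97: bits 1000 walk d0:H5→d1:-→d2:-→d3:-→d4:H5 -> H5
  add 142.26.145.131/32 -> H3 at depth 32
  add 10.160.0.0/12 -> H3 at depth 12
  add 211.134.116.0/24 -> H5 at depth 24
  add 10.173.164.0/28 -> H3 at depth 28
  lookup 10.173.164.6: bits 0000101010101101101001000000 walk d0:H5→d1:-→d2:-→d3:-→d4:-→d5:-→d6:-→d7:-→d8:-→d9:-→d10:-→d11:-→d12:H3→d13:-→d14:-→d15:-→d16:-→d17:-→d18:-→d19:-→d20:-→d21:-→d22:-→d23:-→d24:-→d25:-→d26:-→d27:-→d28:H3 -> H3
  add 142.26.145.128/28 -> H4 at depth 28
  lookup 10.160.23.52: bits 000010101010 walk d0:H5→d1:-→d2:-→d3:-→d4:-→d5:-→d6:-→d7:-→d8:-→d9:-→d10:-→d11:-→d12:H3 -> H3
  lookup 10.173.164.1: bits 0000101010101101101001000000 walk d0:H5→d1:-→d2:-→d3:-→d4:-→d5:-→d6:-→d7:-→d8:-→d9:-→d10:-→d11:-→d12:H3→d13:-→d14:-→d15:-→d16:-→d17:-→d18:-→d19:-→d20:-→d21:-→d22:-→d23:-→d24:-→d25:-→d26:-→d27:-→d28:H3 -> H3
  lookup 142.26.145.131: bits 10001110000110101001000110000011 walk d0:H5→d1:-→d2:-→d3:-→d4:H5→d5:-→d6:-→d7:-→d8:-→d9:-→d10:-→d11:-→d12:-→d13:-→d14:-→d15:-→d16:-→d17:-→d18:-→d19:-→d20:-→d21:-→d22:-→d23:-→d24:-→d25:-→d26:-→d27:-→d28:H4→d29:-→d30:-→d31:-→d32:H3 -> H3
  del 211.134.116.0/24 (clear depth 24)
  del 10.160.0.0/12 (clear depth 12)
  del 142.26.145.128/28 (clear depth 28)
  add 211.134.116.240/28 -> H0 at depth 28
  add 0.0.0.0/0 -> H0 at depth 0
  add 142.26.145.131/32 -> H0 at depth 32
  add 142.26.145.131/32 -> H1 at depth 32

== LOOKUPS ==
["H5","H3","H3","H3","H3"]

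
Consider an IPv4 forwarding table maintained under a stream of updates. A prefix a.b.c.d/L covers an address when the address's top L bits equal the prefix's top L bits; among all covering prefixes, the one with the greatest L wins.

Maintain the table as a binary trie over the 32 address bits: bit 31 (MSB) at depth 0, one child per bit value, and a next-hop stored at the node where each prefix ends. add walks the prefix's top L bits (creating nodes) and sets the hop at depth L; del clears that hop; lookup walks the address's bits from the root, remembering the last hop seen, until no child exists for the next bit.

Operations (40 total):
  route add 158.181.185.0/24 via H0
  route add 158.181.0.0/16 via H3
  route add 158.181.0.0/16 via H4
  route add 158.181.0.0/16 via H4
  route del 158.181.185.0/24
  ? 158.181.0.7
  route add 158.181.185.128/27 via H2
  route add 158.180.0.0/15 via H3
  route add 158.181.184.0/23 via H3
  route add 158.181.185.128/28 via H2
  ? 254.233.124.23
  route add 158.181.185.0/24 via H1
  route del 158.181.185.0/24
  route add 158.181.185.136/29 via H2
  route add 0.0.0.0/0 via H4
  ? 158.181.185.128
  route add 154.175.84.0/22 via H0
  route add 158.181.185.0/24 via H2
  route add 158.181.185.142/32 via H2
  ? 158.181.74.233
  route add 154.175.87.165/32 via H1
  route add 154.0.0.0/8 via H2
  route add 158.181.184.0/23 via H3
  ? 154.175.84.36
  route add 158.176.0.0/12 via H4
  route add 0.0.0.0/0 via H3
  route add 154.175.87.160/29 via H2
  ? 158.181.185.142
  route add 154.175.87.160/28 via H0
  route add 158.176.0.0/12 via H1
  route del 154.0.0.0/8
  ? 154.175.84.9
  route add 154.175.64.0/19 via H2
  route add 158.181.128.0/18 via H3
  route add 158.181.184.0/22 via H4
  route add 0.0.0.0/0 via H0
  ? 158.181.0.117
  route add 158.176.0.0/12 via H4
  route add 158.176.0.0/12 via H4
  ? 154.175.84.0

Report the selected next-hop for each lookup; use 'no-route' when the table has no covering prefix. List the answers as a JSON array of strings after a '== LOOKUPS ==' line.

Apply in order:
  add 158.181.185.0/24 -> H0 at depth 24
  add 158.181.0.0/16 -> H3 at depth 16
  add 158.181.0.0/16 -> H4 at depth 16
  add 158.181.0.0/16 -> H4 at depth 16
  - 158.181.185.0/24 clear@24
  lookup 158.181.0.7: bits 1001111010110101 walk d0:-→d1:-→d2:-→d3:-→d4:-→d5:-→d6:-→d7:-→d8:-→d9:-→d10:-→d11:-→d12:-→d13:-→d14:-→d15:-→d16:H4 -> H4
  add 158.181.185.128/27 -> H2 at depth 27
  add 158.180.0.0/15 -> H3 at depth 15
  add 158.181.184.0/23 -> H3 at depth 23
  add 158.181.185.128/28 -> H2 at depth 28
  lookup 254.233.124.23: bits 1 walk d0:-→d1:- -> no-route
  add 158.181.185.0/24 -> H1 at depth 24
  - 158.181.185.0/24 clear@24
  add 158.181.185.136/29 -> H2 at depth 29
  add 0.0.0.0/0 -> H4 at depth 0
  lookup 158.181.185.128: bits 1001111010110101101110011000 walk d0:H4→d1:-→d2:-→d3:-→d4:-→d5:-→d6:-→d7:-→d8:-→d9:-→d10:-→d11:-→d12:-→d13:-→d14:-→d15:H3→d16:H4→d17:-→d18:-→d19:-→d20:-→d21:-→d22:-→d23:H3→d24:-→d25:-→d26:-→d27:H2→d28:H2 -> H2
  add 154.175.84.0/22 -> H0 at depth 22
  add 158.181.185.0/24 -> H2 at depth 24
  add 158.181.185.142/32 -> H2 at depth 32
  lookup 158.181.74.233: bits 1001111010110101 walk d0:H4→d1:-→d2:-→d3:-→d4:-→d5:-→d6:-→d7:-→d8:-→d9:-→d10:-→d11:-→d12:-→d13:-→d14:-→d15:H3→d16:H4 -> H4
  add 154.175.87.165/32 -> H1 at depth 32
  add 154.0.0.0/8 -> H2 at depth 8
  add 158.181.184.0/23 -> H3 at depth 23
  lookup 154.175.84.36: bits 1001101010101111010101 walk d0:H4→d1:-→d2:-→d3:-→d4:-→d5:-→d6:-→d7:-→d8:H2→d9:-→d10:-→d11:-→d12:-→d13:-→d14:-→d15:-→d16:-→d17:-→d18:-→d19:-→d20:-→d21:-→d22:H0 -> H0
  add 158.176.0.0/12 -> H4 at depth 12
  add 0.0.0.0/0 -> H3 at depth 0
  add 154.175.87.160/29 -> H2 at depth 29
  lookup 158.181.185.142: bits 10011110101101011011100110001110 walk d0:H3→d1:-→d2:-→d3:-→d4:-→d5:-→d6:-→d7:-→d8:-→d9:-→d10:-→d11:-→d12:H4→d13:-→d14:-→d15:H3→d16:H4→d17:-→d18:-→d19:-→d20:-→d21:-→d22:-→d23:H3→d24:H2→d25:-→d26:-→d27:H2→d28:H2→d29:H2→d30:-→d31:-→d32:H2 -> H2
  add 154.175.87.160/28 -> H0 at depth 28
  add 158.176.0.0/12 -> H1 at depth 12
  - 154.0.0.0/8 clear@8
  lookup 154.175.84.9: bits 1001101010101111010101 walk d0:H3→d1:-→d2:-→d3:-→d4:-→d5:-→d6:-→d7:-→d8:-→d9:-→d10:-→d11:-→d12:-→d13:-→d14:-→d15:-→d16:-→d17:-→d18:-→d19:-→d20:-→d21:-→d22:H0 -> H0
  add 154.175.64.0/19 -> H2 at depth 19
  add 158.181.128.0/18 -> H3 at depth 18
  add 158.181.184.0/22 -> H4 at depth 22
  add 0.0.0.0/0 -> H0 at depth 0
  lookup 158.181.0.117: bits 1001111010110101 walk d0:H0→d1:-→d2:-→d3:-→d4:-→d5:-→d6:-→d7:-→d8:-→d9:-→d10:-→d11:-→d12:H1→d13:-→d14:-→d15:H3→d16:H4 -> H4
  add 158.176.0.0/12 -> H4 at depth 12
  add 158.176.0.0/12 -> H4 at depth 12
  lookup 154.175.84.0: bits 1001101010101111010101 walk d0:H0→d1:-→d2:-→d3:-→d4:-→d5:-→d6:-→d7:-→d8:-→d9:-→d10:-→d11:-→d12:-→d13:-→d14:-→d15:-→d16:-→d17:-→d18:-→d19:H2→d20:-→d21:-→d22:H0 -> H0

== LOOKUPS ==
["H4","no-route","H2","H4","H0","H2","H0","H4","H0"]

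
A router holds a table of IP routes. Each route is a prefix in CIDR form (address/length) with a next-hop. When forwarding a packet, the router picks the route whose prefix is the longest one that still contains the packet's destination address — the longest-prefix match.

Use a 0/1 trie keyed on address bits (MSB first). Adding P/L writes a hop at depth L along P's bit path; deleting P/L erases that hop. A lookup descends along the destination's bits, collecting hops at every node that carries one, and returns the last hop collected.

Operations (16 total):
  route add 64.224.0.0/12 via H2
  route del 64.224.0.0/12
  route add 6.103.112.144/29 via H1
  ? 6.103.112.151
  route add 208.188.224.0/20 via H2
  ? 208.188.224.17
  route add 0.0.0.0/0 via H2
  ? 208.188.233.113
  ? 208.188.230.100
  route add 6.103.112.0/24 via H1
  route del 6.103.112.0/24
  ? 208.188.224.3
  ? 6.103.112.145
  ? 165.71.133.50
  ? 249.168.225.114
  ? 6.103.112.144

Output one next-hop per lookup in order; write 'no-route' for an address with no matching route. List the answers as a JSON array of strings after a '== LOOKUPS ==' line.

Process each operation:
  + 64.224.0.0/12 (H2) depth=12
  del 64.224.0.0/12 (clear depth 12)
  + 6.103.112.144/29 (H1) depth=29
  ? 6.103.112.151  path d0:-→d1:-→d2:-→d3:-→d4:-→d5:-→d6:-→d7:-→d8:-→d9:-→d10:-→d11:-→d12:-→d13:-→d14:-→d15:-→d16:-→d17:-→d18:-→d19:-→d20:-→d21:-→d22:-→d23:-→d24:-→d25:-→d26:-→d27:-→d28:-→d29:H1  best=H1
  + 208.188.224.0/20 (H2) depth=20
  ? 208.188.224.17  path d0:-→d1:-→d2:-→d3:-→d4:-→d5:-→d6:-→d7:-→d8:-→d9:-→d10:-→d11:-→d12:-→d13:-→d14:-→d15:-→d16:-→d17:-→d18:-→d19:-→d20:H2  best=H2
  + 0.0.0.0/0 (H2) depth=0
  ? 208.188.233.113  path d0:H2→d1:-→d2:-→d3:-→d4:-→d5:-→d6:-→d7:-→d8:-→d9:-→d10:-→d11:-→d12:-→d13:-→d14:-→d15:-→d16:-→d17:-→d18:-→d19:-→d20:H2  best=H2
  ? 208.188.230.100  path d0:H2→d1:-→d2:-→d3:-→d4:-→d5:-→d6:-→d7:-→d8:-→d9:-→d10:-→d11:-→d12:-→d13:-→d14:-→d15:-→d16:-→d17:-→d18:-→d19:-→d20:H2  best=H2
  + 6.103.112.0/24 (H1) depth=24
  del 6.103.112.0/24 (clear depth 24)
  ? 208.188.224.3  path d0:H2→d1:-→d2:-→d3:-→d4:-→d5:-→d6:-→d7:-→d8:-→d9:-→d10:-→d11:-→d12:-→d13:-→d14:-→d15:-→d16:-→d17:-→d18:-→d19:-→d20:H2  best=H2
  ? 6.103.112.145  path d0:H2→d1:-→d2:-→d3:-→d4:-→d5:-→d6:-→d7:-→d8:-→d9:-→d10:-→d11:-→d12:-→d13:-→d14:-→d15:-→d16:-→d17:-→d18:-→d19:-→d20:-→d21:-→d22:-→d23:-→d24:-→d25:-→d26:-→d27:-→d28:-→d29:H1  best=H1
  ? 165.71.133.50  path d0:H2→d1:-  best=H2
  ? 249.168.225.114  path d0:H2→d1:-→d2:-  best=H2
  ? 6.103.112.144  path d0:H2→d1:-→d2:-→d3:-→d4:-→d5:-→d6:-→d7:-→d8:-→d9:-→d10:-→d11:-→d12:-→d13:-→d14:-→d15:-→d16:-→d17:-→d18:-→d19:-→d20:-→d21:-→d22:-→d23:-→d24:-→d25:-→d26:-→d27:-→d28:-→d29:H1  best=H1

== LOOKUPS ==
["H1","H2","H2","H2","H2","H1","H2","H2","H1"]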